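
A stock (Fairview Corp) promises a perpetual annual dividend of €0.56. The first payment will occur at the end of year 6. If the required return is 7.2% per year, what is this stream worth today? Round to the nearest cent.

Value at end of year 5: C / r = €0.56 / 0.072 = €7.7778
Discount to today: PV = €7.7778 / (1 + 0.072)^5 = €7.7778 / 1.415709 = €5.49

€5.49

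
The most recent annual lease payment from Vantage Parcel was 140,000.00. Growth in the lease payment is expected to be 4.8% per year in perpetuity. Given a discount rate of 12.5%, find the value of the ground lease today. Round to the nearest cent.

1905454.55

D₁ = D₀ × (1 + g) = 140,000.00 × 1.048 = 146,720.0000
Growing perpetuity: P = D₁ / (r − g) = 146,720.0000 / (0.125 − 0.048) = 1,905,454.55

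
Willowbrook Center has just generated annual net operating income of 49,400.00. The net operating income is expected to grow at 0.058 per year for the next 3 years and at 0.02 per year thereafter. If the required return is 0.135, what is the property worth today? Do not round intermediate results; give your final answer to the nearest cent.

D_1 = 52265.20000
D_2 = 55296.58160
D_3 = 58503.78333
Terminal value at year 3: TV = D_3×(1+g_2)/(r−g_2) = 59673.85900/0.115 = 518903.12173
P_0 = D_1/(1+r)^1 + D_2/(1+r)^2 + D_3/(1+r)^3 + TV/(1+r)^3
    = 46048.63436 + 42924.63009 + 40012.56268 + 354894.03417 = 483879.86130

483879.86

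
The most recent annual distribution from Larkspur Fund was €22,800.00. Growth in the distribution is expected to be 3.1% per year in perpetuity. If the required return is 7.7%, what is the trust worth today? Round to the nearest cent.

D₁ = D₀ × (1 + g) = €22,800.00 × 1.031 = €23,506.8000
Growing perpetuity: P = D₁ / (r − g) = €23,506.8000 / (0.077 − 0.031) = €511,017.39

€511017.39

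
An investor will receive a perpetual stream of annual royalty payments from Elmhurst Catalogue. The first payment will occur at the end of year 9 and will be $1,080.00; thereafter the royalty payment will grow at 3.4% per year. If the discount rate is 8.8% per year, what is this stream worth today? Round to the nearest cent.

Value at end of year 8: C₁ / (r − g) = $1,080.00 / (0.088 − 0.034) = $20,000.0000
Discount to today: PV = $20,000.0000 / (1 + 0.088)^8 = $20,000.0000 / 1.963501 = $10,185.89

$10185.89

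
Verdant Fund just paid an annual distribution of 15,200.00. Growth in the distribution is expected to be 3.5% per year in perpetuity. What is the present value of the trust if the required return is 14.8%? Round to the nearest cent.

D₁ = D₀ × (1 + g) = 15,200.00 × 1.035 = 15,732.0000
Growing perpetuity: P = D₁ / (r − g) = 15,732.0000 / (0.148 − 0.035) = 139,221.24

139221.24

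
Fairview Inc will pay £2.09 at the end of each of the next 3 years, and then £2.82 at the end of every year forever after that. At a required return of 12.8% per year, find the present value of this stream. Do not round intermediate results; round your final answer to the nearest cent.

£20.30

PV of 3-year annuity: £2.09 × [1 − (1+0.128)^−3] / 0.128 = 4.95162
Perpetuity value at year 3: £2.82 / 0.128 = 22.03125
PV of perpetuity: 22.03125 / (1+0.128)^3 = 15.35012
Total PV = 4.95162 + 15.35012 = 20.30174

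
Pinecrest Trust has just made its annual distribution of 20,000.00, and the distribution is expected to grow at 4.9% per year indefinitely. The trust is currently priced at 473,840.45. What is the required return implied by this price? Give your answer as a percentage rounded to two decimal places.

9.33%

D₁ = 20,000.00 × 1.049 = 20,980.0000
P = D₁/(r − g) ⇒ r = D₁/P + g = 20,980.0000/473,840.45 + 0.049 = 0.044277 + 0.049 = 0.093277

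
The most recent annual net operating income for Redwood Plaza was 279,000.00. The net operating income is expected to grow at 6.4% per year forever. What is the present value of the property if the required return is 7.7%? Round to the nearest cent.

D₁ = D₀ × (1 + g) = 279,000.00 × 1.064 = 296,856.0000
Growing perpetuity: P = D₁ / (r − g) = 296,856.0000 / (0.077 − 0.064) = 22,835,076.92

22835076.92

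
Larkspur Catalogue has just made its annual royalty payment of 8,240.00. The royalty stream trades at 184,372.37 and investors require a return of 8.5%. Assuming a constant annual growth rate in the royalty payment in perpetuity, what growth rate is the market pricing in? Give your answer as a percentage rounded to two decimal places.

P = D₀(1+g)/(r−g) ⇒ P(r−g) = D₀(1+g) ⇒ g(P+D₀) = P·r − D₀
g = (P·r − D₀)/(P + D₀) = (184,372.37×0.085 − 8,240.00) / (184,372.37 + 8,240.00) = 0.038583

3.86%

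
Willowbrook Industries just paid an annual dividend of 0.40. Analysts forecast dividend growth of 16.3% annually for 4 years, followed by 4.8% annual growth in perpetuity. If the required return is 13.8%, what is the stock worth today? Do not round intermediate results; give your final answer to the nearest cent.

D_1 = 0.46520
D_2 = 0.54103
D_3 = 0.62922
D_4 = 0.73178
Terminal value at year 4: TV = D_4×(1+g_2)/(r−g_2) = 0.76690/0.09 = 8.52114
P_0 = D_1/(1+r)^1 + D_2/(1+r)^2 + D_3/(1+r)^3 + D_4/(1+r)^4 + TV/(1+r)^4
    = 0.40879 + 0.41777 + 0.42695 + 0.43632 + 5.08076 = 6.77058

6.77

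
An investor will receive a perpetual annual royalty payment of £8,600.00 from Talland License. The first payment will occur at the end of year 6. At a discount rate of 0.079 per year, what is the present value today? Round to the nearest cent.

Value at end of year 5: C / r = £8,600.00 / 0.079 = £108,860.7595
Discount to today: PV = £108,860.7595 / (1 + 0.079)^5 = £108,860.7595 / 1.462538 = £74,432.76

£74432.76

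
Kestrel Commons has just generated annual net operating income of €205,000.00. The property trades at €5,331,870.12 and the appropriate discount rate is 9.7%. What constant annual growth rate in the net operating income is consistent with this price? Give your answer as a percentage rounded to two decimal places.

5.64%

P = D₀(1+g)/(r−g) ⇒ P(r−g) = D₀(1+g) ⇒ g(P+D₀) = P·r − D₀
g = (P·r − D₀)/(P + D₀) = (€5,331,870.12×0.097 − €205,000.00) / (€5,331,870.12 + €205,000.00) = 0.056384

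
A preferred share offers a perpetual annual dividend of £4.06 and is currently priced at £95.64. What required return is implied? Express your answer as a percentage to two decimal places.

4.25%

P = C/r ⇒ r = C/P = £4.06/£95.64 = 0.042451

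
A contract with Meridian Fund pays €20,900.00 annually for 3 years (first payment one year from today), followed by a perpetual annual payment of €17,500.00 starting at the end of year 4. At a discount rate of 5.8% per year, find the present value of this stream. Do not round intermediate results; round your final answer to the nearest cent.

PV of 3-year annuity: €20,900.00 × [1 − (1+0.058)^−3] / 0.058 = 56073.31780
Perpetuity value at year 3: €17,500.00 / 0.058 = 301724.13793
PV of perpetuity: 301724.13793 / (1+0.058)^3 = 254772.79527
Total PV = 56073.31780 + 254772.79527 = 310846.11308

€310846.11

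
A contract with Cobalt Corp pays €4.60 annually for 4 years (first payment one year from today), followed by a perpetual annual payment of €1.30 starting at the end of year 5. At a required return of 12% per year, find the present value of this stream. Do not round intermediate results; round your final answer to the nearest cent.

€20.86

PV of 4-year annuity: €4.60 × [1 − (1+0.12)^−4] / 0.12 = 13.97181
Perpetuity value at year 4: €1.30 / 0.12 = 10.83333
PV of perpetuity: 10.83333 / (1+0.12)^4 = 6.88478
Total PV = 13.97181 + 6.88478 = 20.85659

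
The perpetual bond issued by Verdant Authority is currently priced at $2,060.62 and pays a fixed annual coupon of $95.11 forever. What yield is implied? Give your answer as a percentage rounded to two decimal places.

4.62%

P = C/r ⇒ r = C/P = $95.11/$2,060.62 = 0.046156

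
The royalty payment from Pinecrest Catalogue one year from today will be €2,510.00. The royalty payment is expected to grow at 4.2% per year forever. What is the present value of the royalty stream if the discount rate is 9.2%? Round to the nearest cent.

Growing perpetuity: P = D₁ / (r − g) = €2,510.0000 / (0.092 − 0.042) = €50,200.00

€50200.00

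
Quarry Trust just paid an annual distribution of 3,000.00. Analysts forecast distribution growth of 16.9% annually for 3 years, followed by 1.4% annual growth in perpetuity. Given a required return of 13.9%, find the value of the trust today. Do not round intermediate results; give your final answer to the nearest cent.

D_1 = 3507.00000
D_2 = 4099.68300
D_3 = 4792.52943
Terminal value at year 3: TV = D_3×(1+g_2)/(r−g_2) = 4859.62484/0.125 = 38876.99871
P_0 = D_1/(1+r)^1 + D_2/(1+r)^2 + D_3/(1+r)^3 + TV/(1+r)^3
    = 3079.01668 + 3160.11457 + 3243.34850 + 26310.04300 = 35792.52276

35792.52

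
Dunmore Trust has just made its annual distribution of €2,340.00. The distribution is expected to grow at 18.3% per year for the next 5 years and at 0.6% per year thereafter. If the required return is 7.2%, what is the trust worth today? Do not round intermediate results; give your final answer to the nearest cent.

D_1 = 2768.22000
D_2 = 3274.80426
D_3 = 3874.09344
D_4 = 4583.05254
D_5 = 5421.75115
Terminal value at year 5: TV = D_5×(1+g_2)/(r−g_2) = 5454.28166/0.066 = 82640.63122
P_0 = D_1/(1+r)^1 + D_2/(1+r)^2 + D_3/(1+r)^3 + D_4/(1+r)^4 + D_5/(1+r)^5 + TV/(1+r)^5
    = 2582.29478 + 2849.67791 + 3144.74717 + 3470.36931 + 3829.70793 + 58374.03295 = 74250.83005

€74250.83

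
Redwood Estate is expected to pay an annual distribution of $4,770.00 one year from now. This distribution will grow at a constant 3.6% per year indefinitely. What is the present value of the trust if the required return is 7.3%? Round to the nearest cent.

$128918.92

Growing perpetuity: P = D₁ / (r − g) = $4,770.0000 / (0.073 − 0.036) = $128,918.92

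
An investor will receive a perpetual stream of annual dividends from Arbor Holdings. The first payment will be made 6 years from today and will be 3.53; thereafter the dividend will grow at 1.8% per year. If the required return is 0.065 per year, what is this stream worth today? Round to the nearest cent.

Value at end of year 5: C₁ / (r − g) = 3.53 / (0.065 − 0.018) = 75.1064
Discount to today: PV = 75.1064 / (1 + 0.065)^5 = 75.1064 / 1.370087 = 54.82

54.82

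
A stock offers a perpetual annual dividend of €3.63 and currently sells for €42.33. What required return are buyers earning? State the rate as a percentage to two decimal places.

P = C/r ⇒ r = C/P = €3.63/€42.33 = 0.085755

8.58%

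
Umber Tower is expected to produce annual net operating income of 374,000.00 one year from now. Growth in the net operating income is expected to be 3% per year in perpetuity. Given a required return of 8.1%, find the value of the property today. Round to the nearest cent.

Growing perpetuity: P = D₁ / (r − g) = 374,000.0000 / (0.081 − 0.03) = 7,333,333.33

7333333.33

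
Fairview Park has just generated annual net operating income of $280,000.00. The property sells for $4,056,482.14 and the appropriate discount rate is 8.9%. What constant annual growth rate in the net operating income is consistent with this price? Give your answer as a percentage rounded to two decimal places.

P = D₀(1+g)/(r−g) ⇒ P(r−g) = D₀(1+g) ⇒ g(P+D₀) = P·r − D₀
g = (P·r − D₀)/(P + D₀) = ($4,056,482.14×0.089 − $280,000.00) / ($4,056,482.14 + $280,000.00) = 0.018685

1.87%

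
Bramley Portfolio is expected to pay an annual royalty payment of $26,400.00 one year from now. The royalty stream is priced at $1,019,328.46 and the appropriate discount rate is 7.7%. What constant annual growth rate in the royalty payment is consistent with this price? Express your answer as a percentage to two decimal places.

5.11%

P = D₁/(r−g) ⇒ g = r − D₁/P = 0.077 − $26,400.00/$1,019,328.46 = 0.051101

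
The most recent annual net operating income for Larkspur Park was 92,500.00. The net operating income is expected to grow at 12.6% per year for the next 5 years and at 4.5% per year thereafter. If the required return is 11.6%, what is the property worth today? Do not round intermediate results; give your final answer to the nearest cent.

1898625.55

D_1 = 104155.00000
D_2 = 117278.53000
D_3 = 132055.62478
D_4 = 148694.63350
D_5 = 167430.15732
Terminal value at year 5: TV = D_5×(1+g_2)/(r−g_2) = 174964.51440/0.071 = 2464288.93526
P_0 = D_1/(1+r)^1 + D_2/(1+r)^2 + D_3/(1+r)^3 + D_4/(1+r)^4 + D_5/(1+r)^5 + TV/(1+r)^5
    = 93328.85305 + 94165.13309 + 95008.90669 + 95860.24098 + 96719.20371 + 1423543.20950 = 1898625.54701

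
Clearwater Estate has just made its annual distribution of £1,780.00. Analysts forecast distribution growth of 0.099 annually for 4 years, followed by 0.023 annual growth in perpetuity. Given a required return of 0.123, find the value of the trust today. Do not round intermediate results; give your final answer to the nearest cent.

£23449.59

D_1 = 1956.22000
D_2 = 2149.88578
D_3 = 2362.72447
D_4 = 2596.63419
Terminal value at year 4: TV = D_4×(1+g_2)/(r−g_2) = 2656.35678/0.1 = 26563.56781
P_0 = D_1/(1+r)^1 + D_2/(1+r)^2 + D_3/(1+r)^3 + D_4/(1+r)^4 + TV/(1+r)^4
    = 1741.95904 + 1704.73106 + 1668.29870 + 1632.64494 + 16701.95775 = 23449.59149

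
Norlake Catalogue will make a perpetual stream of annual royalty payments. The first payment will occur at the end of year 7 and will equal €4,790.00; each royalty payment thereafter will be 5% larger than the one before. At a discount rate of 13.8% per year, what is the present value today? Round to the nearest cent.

Value at end of year 6: C₁ / (r − g) = €4,790.00 / (0.138 − 0.05) = €54,431.8182
Discount to today: PV = €54,431.8182 / (1 + 0.138)^6 = €54,431.8182 / 2.171969 = €25,061.05

€25061.05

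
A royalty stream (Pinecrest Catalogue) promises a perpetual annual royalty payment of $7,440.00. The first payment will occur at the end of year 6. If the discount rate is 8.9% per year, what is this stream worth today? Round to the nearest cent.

Value at end of year 5: C / r = $7,440.00 / 0.089 = $83,595.5056
Discount to today: PV = $83,595.5056 / (1 + 0.089)^5 = $83,595.5056 / 1.531579 = $54,581.26

$54581.26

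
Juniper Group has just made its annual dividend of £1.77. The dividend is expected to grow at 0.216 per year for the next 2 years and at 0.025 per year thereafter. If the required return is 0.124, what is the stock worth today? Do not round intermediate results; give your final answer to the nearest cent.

D_1 = 2.15232
D_2 = 2.61722
Terminal value at year 2: TV = D_2×(1+g_2)/(r−g_2) = 2.68265/0.099 = 27.09749
P_0 = D_1/(1+r)^1 + D_2/(1+r)^2 + TV/(1+r)^2
    = 1.91488 + 2.07161 + 21.44848 = 25.43496

£25.43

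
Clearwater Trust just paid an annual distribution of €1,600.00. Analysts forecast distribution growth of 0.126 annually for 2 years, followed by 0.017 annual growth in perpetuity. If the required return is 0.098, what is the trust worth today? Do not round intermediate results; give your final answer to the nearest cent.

D_1 = 1801.60000
D_2 = 2028.60160
Terminal value at year 2: TV = D_2×(1+g_2)/(r−g_2) = 2063.08783/0.081 = 25470.22009
P_0 = D_1/(1+r)^1 + D_2/(1+r)^2 + TV/(1+r)^2
    = 1640.80146 + 1682.64339 + 21126.52255 = 24449.96739

€24449.97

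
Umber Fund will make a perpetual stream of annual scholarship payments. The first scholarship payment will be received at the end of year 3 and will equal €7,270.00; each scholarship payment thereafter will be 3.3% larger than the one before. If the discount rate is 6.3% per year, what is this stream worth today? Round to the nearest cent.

Value at end of year 2: C₁ / (r − g) = €7,270.00 / (0.063 − 0.033) = €242,333.3333
Discount to today: PV = €242,333.3333 / (1 + 0.063)^2 = €242,333.3333 / 1.129969 = €214,460.16

€214460.16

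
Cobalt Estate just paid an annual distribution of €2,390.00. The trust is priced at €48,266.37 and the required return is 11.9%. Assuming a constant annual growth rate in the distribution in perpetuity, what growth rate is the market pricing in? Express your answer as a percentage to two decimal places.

P = D₀(1+g)/(r−g) ⇒ P(r−g) = D₀(1+g) ⇒ g(P+D₀) = P·r − D₀
g = (P·r − D₀)/(P + D₀) = (€48,266.37×0.119 − €2,390.00) / (€48,266.37 + €2,390.00) = 0.066205

6.62%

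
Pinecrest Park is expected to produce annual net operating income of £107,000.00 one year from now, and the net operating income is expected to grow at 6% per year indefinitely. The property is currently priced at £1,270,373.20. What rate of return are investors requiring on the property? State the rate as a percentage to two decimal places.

P = D₁/(r − g) ⇒ r = D₁/P + g = £107,000.0000/£1,270,373.20 + 0.06 = 0.084227 + 0.06 = 0.144227

14.42%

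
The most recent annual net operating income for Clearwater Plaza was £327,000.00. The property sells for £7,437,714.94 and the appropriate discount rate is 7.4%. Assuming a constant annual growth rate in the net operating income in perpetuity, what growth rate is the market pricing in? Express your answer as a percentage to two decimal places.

P = D₀(1+g)/(r−g) ⇒ P(r−g) = D₀(1+g) ⇒ g(P+D₀) = P·r − D₀
g = (P·r − D₀)/(P + D₀) = (£7,437,714.94×0.074 − £327,000.00) / (£7,437,714.94 + £327,000.00) = 0.028770

2.88%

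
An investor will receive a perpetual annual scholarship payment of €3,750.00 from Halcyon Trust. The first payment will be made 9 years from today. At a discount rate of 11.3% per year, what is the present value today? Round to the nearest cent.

€14092.61

Value at end of year 8: C / r = €3,750.00 / 0.113 = €33,185.8407
Discount to today: PV = €33,185.8407 / (1 + 0.113)^8 = €33,185.8407 / 2.354840 = €14,092.61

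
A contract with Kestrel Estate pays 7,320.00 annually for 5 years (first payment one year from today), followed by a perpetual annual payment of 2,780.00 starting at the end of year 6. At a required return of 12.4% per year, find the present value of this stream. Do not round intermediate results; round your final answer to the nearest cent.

38624.16

PV of 5-year annuity: 7,320.00 × [1 − (1+0.124)^−5] / 0.124 = 26127.56533
Perpetuity value at year 5: 2,780.00 / 0.124 = 22419.35484
PV of perpetuity: 22419.35484 / (1+0.124)^5 = 12496.59096
Total PV = 26127.56533 + 12496.59096 = 38624.15628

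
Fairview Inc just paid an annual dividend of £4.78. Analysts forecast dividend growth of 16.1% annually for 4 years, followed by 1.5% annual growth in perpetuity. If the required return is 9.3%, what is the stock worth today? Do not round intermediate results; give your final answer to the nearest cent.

£101.47

D_1 = 5.54958
D_2 = 6.44306
D_3 = 7.48040
D_4 = 8.68474
Terminal value at year 4: TV = D_4×(1+g_2)/(r−g_2) = 8.81501/0.078 = 113.01295
P_0 = D_1/(1+r)^1 + D_2/(1+r)^2 + D_3/(1+r)^3 + D_4/(1+r)^4 + TV/(1+r)^4
    = 5.07738 + 5.39327 + 5.72881 + 6.08522 + 79.18585 = 101.47052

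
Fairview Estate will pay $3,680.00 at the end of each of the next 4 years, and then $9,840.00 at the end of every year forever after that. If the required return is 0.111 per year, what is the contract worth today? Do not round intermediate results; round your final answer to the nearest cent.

PV of 4-year annuity: $3,680.00 × [1 − (1+0.111)^−4] / 0.111 = 11392.66648
Perpetuity value at year 4: $9,840.00 / 0.111 = 88648.64865
PV of perpetuity: 88648.64865 / (1+0.111)^4 = 58185.64915
Total PV = 11392.66648 + 58185.64915 = 69578.31563

$69578.32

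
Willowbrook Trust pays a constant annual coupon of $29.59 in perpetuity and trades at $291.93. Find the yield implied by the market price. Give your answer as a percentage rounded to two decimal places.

10.14%

P = C/r ⇒ r = C/P = $29.59/$291.93 = 0.101360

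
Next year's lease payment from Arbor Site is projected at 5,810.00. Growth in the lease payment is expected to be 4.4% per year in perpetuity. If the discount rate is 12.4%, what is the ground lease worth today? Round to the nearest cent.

Growing perpetuity: P = D₁ / (r − g) = 5,810.0000 / (0.124 − 0.044) = 72,625.00

72625.00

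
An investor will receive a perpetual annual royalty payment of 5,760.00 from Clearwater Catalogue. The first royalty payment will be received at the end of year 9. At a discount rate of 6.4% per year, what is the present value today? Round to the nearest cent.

Value at end of year 8: C / r = 5,760.00 / 0.064 = 90,000.0000
Discount to today: PV = 90,000.0000 / (1 + 0.064)^8 = 90,000.0000 / 1.642605 = 54,791.03

54791.03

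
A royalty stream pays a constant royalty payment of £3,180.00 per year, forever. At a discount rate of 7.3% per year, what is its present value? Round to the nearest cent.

Level perpetuity: PV = C / r = £3,180.00 / 0.073 = £43,561.64

£43561.64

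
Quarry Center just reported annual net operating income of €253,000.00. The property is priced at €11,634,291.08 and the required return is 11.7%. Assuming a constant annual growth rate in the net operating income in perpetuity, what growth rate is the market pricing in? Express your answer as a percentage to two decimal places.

9.32%

P = D₀(1+g)/(r−g) ⇒ P(r−g) = D₀(1+g) ⇒ g(P+D₀) = P·r − D₀
g = (P·r − D₀)/(P + D₀) = (€11,634,291.08×0.117 − €253,000.00) / (€11,634,291.08 + €253,000.00) = 0.093227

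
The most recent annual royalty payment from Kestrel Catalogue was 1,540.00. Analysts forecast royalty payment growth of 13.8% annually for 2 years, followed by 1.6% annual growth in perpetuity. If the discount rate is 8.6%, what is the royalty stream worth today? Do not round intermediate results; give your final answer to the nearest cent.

D_1 = 1752.52000
D_2 = 1994.36776
Terminal value at year 2: TV = D_2×(1+g_2)/(r−g_2) = 2026.27764/0.07 = 28946.82349
P_0 = D_1/(1+r)^1 + D_2/(1+r)^2 + TV/(1+r)^2
    = 1613.73849 + 1691.00774 + 24543.76943 = 27848.51565

27848.52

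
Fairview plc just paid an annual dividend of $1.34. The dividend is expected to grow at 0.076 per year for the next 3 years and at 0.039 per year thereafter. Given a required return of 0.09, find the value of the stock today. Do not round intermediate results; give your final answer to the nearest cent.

D_1 = 1.44184
D_2 = 1.55142
D_3 = 1.66933
Terminal value at year 3: TV = D_3×(1+g_2)/(r−g_2) = 1.73443/0.051 = 34.00846
P_0 = D_1/(1+r)^1 + D_2/(1+r)^2 + D_3/(1+r)^3 + TV/(1+r)^3
    = 1.32279 + 1.30580 + 1.28903 + 26.26077 = 30.17839

$30.18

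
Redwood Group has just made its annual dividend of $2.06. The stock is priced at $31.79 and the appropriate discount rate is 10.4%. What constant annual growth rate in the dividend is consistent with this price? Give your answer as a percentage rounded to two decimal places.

3.68%

P = D₀(1+g)/(r−g) ⇒ P(r−g) = D₀(1+g) ⇒ g(P+D₀) = P·r − D₀
g = (P·r − D₀)/(P + D₀) = ($31.79×0.104 − $2.06) / ($31.79 + $2.06) = 0.036814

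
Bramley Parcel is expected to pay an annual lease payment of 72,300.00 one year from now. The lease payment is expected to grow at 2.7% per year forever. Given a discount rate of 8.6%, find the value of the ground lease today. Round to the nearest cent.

Growing perpetuity: P = D₁ / (r − g) = 72,300.0000 / (0.086 − 0.027) = 1,225,423.73

1225423.73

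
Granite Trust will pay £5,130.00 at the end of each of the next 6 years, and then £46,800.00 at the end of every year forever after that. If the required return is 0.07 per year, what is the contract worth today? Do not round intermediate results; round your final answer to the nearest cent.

PV of 6-year annuity: £5,130.00 × [1 − (1+0.07)^−6] / 0.07 = 24452.34845
Perpetuity value at year 6: £46,800.00 / 0.07 = 668571.42857
PV of perpetuity: 668571.42857 / (1+0.07)^6 = 445497.37249
Total PV = 24452.34845 + 445497.37249 = 469949.72095

£469949.72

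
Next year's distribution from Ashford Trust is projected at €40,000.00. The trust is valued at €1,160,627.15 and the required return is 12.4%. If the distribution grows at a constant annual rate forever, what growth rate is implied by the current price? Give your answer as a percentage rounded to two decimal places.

P = D₁/(r−g) ⇒ g = r − D₁/P = 0.124 − €40,000.00/€1,160,627.15 = 0.089536

8.95%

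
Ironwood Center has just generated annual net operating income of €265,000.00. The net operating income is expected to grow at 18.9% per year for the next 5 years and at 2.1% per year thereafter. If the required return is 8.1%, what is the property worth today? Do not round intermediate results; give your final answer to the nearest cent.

€9038566.69

D_1 = 315085.00000
D_2 = 374636.06500
D_3 = 445442.28128
D_4 = 529630.87245
D_5 = 629731.10734
Terminal value at year 5: TV = D_5×(1+g_2)/(r−g_2) = 642955.46059/0.06 = 10715924.34324
P_0 = D_1/(1+r)^1 + D_2/(1+r)^2 + D_3/(1+r)^3 + D_4/(1+r)^4 + D_5/(1+r)^5 + TV/(1+r)^5
    = 291475.48566 + 320596.07072 + 352626.02043 + 387856.00212 + 426605.72297 + 7259407.38580 = 9038566.68771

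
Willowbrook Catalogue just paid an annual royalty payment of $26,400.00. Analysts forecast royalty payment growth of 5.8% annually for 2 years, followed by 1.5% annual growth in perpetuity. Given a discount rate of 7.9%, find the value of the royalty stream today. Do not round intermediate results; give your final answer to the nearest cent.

D_1 = 27931.20000
D_2 = 29551.20960
Terminal value at year 2: TV = D_2×(1+g_2)/(r−g_2) = 29994.47774/0.064 = 468663.71475
P_0 = D_1/(1+r)^1 + D_2/(1+r)^2 + TV/(1+r)^2
    = 25886.19092 + 25382.38183 + 402548.71178 = 453817.28452

$453817.28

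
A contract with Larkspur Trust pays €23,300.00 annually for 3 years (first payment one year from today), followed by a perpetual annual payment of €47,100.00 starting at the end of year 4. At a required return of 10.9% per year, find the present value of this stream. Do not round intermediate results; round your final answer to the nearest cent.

PV of 3-year annuity: €23,300.00 × [1 − (1+0.109)^−3] / 0.109 = 57037.72873
Perpetuity value at year 3: €47,100.00 / 0.109 = 432110.09174
PV of perpetuity: 432110.09174 / (1+0.109)^3 = 316810.64869
Total PV = 57037.72873 + 316810.64869 = 373848.37742

€373848.38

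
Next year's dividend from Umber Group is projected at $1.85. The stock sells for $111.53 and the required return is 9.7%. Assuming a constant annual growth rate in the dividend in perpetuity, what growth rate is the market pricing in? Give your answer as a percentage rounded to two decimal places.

8.04%

P = D₁/(r−g) ⇒ g = r − D₁/P = 0.097 − $1.85/$111.53 = 0.080413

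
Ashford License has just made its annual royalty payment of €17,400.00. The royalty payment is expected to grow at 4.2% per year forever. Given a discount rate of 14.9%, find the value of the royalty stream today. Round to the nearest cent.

€169446.73

D₁ = D₀ × (1 + g) = €17,400.00 × 1.042 = €18,130.8000
Growing perpetuity: P = D₁ / (r − g) = €18,130.8000 / (0.149 − 0.042) = €169,446.73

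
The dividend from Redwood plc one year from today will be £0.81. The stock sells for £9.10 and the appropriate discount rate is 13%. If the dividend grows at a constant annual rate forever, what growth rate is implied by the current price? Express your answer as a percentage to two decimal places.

P = D₁/(r−g) ⇒ g = r − D₁/P = 0.13 − £0.81/£9.10 = 0.040989

4.10%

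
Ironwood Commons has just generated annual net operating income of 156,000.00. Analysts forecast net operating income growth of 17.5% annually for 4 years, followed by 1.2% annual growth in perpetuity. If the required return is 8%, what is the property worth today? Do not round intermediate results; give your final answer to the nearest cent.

4026597.57

D_1 = 183300.00000
D_2 = 215377.50000
D_3 = 253068.56250
D_4 = 297355.56094
Terminal value at year 4: TV = D_4×(1+g_2)/(r−g_2) = 300923.82767/0.068 = 4425350.40689
P_0 = D_1/(1+r)^1 + D_2/(1+r)^2 + D_3/(1+r)^3 + D_4/(1+r)^4 + TV/(1+r)^4
    = 169722.22222 + 184651.49177 + 200893.98410 + 218565.21418 + 3252764.65815 = 4026597.57043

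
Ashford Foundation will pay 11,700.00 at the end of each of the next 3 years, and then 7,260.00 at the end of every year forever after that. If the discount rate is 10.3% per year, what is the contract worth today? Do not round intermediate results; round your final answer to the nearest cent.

PV of 3-year annuity: 11,700.00 × [1 − (1+0.103)^−3] / 0.103 = 28943.18082
Perpetuity value at year 3: 7,260.00 / 0.103 = 70485.43689
PV of perpetuity: 70485.43689 / (1+0.103)^3 = 52525.82213
Total PV = 28943.18082 + 52525.82213 = 81469.00295

81469.00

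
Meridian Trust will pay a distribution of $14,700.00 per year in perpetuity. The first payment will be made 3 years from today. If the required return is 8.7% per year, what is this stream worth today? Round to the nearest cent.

$143000.97

Value at end of year 2: C / r = $14,700.00 / 0.087 = $168,965.5172
Discount to today: PV = $168,965.5172 / (1 + 0.087)^2 = $168,965.5172 / 1.181569 = $143,000.97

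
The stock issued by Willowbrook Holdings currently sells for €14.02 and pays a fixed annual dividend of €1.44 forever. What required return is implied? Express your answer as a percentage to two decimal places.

10.27%

P = C/r ⇒ r = C/P = €1.44/€14.02 = 0.102710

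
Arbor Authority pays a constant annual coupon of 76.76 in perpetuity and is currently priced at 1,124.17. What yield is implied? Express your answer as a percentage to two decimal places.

6.83%

P = C/r ⇒ r = C/P = 76.76/1,124.17 = 0.068281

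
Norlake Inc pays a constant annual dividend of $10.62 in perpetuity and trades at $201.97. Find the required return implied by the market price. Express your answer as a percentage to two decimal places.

P = C/r ⇒ r = C/P = $10.62/$201.97 = 0.052582

5.26%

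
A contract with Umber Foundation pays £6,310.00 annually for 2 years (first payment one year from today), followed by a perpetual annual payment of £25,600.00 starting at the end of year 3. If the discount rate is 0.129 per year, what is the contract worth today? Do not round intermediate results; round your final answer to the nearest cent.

£166230.02

PV of 2-year annuity: £6,310.00 × [1 − (1+0.129)^−2] / 0.129 = 10539.43032
Perpetuity value at year 2: £25,600.00 / 0.129 = 198449.61240
PV of perpetuity: 198449.61240 / (1+0.129)^2 = 155690.59241
Total PV = 10539.43032 + 155690.59241 = 166230.02273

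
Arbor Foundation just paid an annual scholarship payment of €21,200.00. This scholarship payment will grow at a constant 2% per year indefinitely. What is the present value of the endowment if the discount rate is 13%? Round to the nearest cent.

€196581.82

D₁ = D₀ × (1 + g) = €21,200.00 × 1.02 = €21,624.0000
Growing perpetuity: P = D₁ / (r − g) = €21,624.0000 / (0.13 − 0.02) = €196,581.82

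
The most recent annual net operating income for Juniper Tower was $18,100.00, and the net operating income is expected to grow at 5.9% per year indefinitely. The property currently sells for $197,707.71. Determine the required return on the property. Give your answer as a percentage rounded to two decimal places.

15.60%

D₁ = $18,100.00 × 1.059 = $19,167.9000
P = D₁/(r − g) ⇒ r = D₁/P + g = $19,167.9000/$197,707.71 + 0.059 = 0.096951 + 0.059 = 0.155951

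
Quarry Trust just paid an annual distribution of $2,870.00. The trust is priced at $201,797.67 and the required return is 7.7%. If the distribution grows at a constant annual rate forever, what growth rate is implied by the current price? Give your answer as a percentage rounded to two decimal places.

6.19%

P = D₀(1+g)/(r−g) ⇒ P(r−g) = D₀(1+g) ⇒ g(P+D₀) = P·r − D₀
g = (P·r − D₀)/(P + D₀) = ($201,797.67×0.077 − $2,870.00) / ($201,797.67 + $2,870.00) = 0.061898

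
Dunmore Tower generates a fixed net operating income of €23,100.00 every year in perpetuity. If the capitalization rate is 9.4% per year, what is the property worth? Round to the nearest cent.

Level perpetuity: PV = C / r = €23,100.00 / 0.094 = €245,744.68

€245744.68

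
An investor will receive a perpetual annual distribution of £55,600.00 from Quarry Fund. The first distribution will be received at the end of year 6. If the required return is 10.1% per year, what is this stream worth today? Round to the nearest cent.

£340264.64

Value at end of year 5: C / r = £55,600.00 / 0.101 = £550,495.0495
Discount to today: PV = £550,495.0495 / (1 + 0.101)^5 = £550,495.0495 / 1.617844 = £340,264.64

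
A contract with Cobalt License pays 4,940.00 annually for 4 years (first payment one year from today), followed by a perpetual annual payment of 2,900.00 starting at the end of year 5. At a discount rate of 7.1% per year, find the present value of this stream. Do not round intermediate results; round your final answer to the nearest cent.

47739.41

PV of 4-year annuity: 4,940.00 × [1 − (1+0.071)^−4] / 0.071 = 16695.11836
Perpetuity value at year 4: 2,900.00 / 0.071 = 40845.07042
PV of perpetuity: 40845.07042 / (1+0.071)^4 = 31044.29244
Total PV = 16695.11836 + 31044.29244 = 47739.41080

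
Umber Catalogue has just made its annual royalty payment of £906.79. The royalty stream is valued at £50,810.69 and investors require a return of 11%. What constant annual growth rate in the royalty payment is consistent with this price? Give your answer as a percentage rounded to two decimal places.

P = D₀(1+g)/(r−g) ⇒ P(r−g) = D₀(1+g) ⇒ g(P+D₀) = P·r − D₀
g = (P·r − D₀)/(P + D₀) = (£50,810.69×0.11 − £906.79) / (£50,810.69 + £906.79) = 0.090538

9.05%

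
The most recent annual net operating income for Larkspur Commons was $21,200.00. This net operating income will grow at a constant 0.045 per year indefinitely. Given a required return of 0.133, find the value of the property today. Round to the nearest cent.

D₁ = D₀ × (1 + g) = $21,200.00 × 1.045 = $22,154.0000
Growing perpetuity: P = D₁ / (r − g) = $22,154.0000 / (0.133 − 0.045) = $251,750.00

$251750.00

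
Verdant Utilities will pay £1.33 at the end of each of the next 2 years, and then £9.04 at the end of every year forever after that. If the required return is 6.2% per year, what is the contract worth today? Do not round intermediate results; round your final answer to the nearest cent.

£131.71

PV of 2-year annuity: £1.33 × [1 − (1+0.062)^−2] / 0.062 = 2.43160
Perpetuity value at year 2: £9.04 / 0.062 = 145.80645
PV of perpetuity: 145.80645 / (1+0.062)^2 = 129.27892
Total PV = 2.43160 + 129.27892 = 131.71051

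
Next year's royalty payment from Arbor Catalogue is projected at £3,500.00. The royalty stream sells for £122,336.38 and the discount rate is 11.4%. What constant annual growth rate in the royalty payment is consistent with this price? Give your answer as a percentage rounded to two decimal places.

P = D₁/(r−g) ⇒ g = r − D₁/P = 0.114 − £3,500.00/£122,336.38 = 0.085390

8.54%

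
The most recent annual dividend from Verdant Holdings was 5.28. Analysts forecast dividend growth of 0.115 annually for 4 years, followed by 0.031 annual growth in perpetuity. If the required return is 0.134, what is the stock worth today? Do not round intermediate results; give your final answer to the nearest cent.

69.65

D_1 = 5.88720
D_2 = 6.56423
D_3 = 7.31911
D_4 = 8.16081
Terminal value at year 4: TV = D_4×(1+g_2)/(r−g_2) = 8.41380/0.103 = 81.68735
P_0 = D_1/(1+r)^1 + D_2/(1+r)^2 + D_3/(1+r)^3 + D_4/(1+r)^4 + TV/(1+r)^4
    = 5.19153 + 5.10455 + 5.01903 + 4.93493 + 49.39723 = 69.64727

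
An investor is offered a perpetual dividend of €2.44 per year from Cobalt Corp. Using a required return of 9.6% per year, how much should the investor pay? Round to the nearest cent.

€25.42

Level perpetuity: PV = C / r = €2.44 / 0.096 = €25.42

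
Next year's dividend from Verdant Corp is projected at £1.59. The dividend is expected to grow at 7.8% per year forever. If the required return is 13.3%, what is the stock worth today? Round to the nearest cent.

£28.91

Growing perpetuity: P = D₁ / (r − g) = £1.5900 / (0.133 − 0.078) = £28.91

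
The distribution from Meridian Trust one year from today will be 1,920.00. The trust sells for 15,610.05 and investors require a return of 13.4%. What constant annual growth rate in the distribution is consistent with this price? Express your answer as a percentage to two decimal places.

1.10%

P = D₁/(r−g) ⇒ g = r − D₁/P = 0.134 − 1,920.00/15,610.05 = 0.011002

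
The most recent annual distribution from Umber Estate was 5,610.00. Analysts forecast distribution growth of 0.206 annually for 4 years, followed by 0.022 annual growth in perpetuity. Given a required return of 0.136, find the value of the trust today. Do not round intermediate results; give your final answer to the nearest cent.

89999.45

D_1 = 6765.66000
D_2 = 8159.38596
D_3 = 9840.21947
D_4 = 11867.30468
Terminal value at year 4: TV = D_4×(1+g_2)/(r−g_2) = 12128.38538/0.114 = 106389.34545
P_0 = D_1/(1+r)^1 + D_2/(1+r)^2 + D_3/(1+r)^3 + D_4/(1+r)^4 + TV/(1+r)^4
    = 5955.68662 + 6322.67435 + 6712.27576 + 7125.88431 + 63882.92772 = 89999.44877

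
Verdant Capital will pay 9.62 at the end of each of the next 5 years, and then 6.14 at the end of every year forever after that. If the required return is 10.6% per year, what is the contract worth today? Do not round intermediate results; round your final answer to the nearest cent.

70.92

PV of 5-year annuity: 9.62 × [1 − (1+0.106)^−5] / 0.106 = 35.91521
Perpetuity value at year 5: 6.14 / 0.106 = 57.92453
PV of perpetuity: 57.92453 / (1+0.106)^5 = 35.00152
Total PV = 35.91521 + 35.00152 = 70.91672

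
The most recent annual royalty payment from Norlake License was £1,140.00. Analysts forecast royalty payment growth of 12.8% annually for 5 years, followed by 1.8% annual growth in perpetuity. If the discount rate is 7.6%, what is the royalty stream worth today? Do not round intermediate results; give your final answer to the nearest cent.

D_1 = 1285.92000
D_2 = 1450.51776
D_3 = 1636.18403
D_4 = 1845.61559
D_5 = 2081.85439
Terminal value at year 5: TV = D_5×(1+g_2)/(r−g_2) = 2119.32776/0.058 = 36540.13386
P_0 = D_1/(1+r)^1 + D_2/(1+r)^2 + D_3/(1+r)^3 + D_4/(1+r)^4 + D_5/(1+r)^5 + TV/(1+r)^5
    = 1195.09294 + 1252.84836 + 1313.39493 + 1376.86755 + 1443.40762 + 25334.29232 = 31915.90371

£31915.90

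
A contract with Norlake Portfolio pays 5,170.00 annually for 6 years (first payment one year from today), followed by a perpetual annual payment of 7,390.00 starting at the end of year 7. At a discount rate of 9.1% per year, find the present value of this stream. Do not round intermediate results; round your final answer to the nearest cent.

PV of 6-year annuity: 5,170.00 × [1 − (1+0.091)^−6] / 0.091 = 23123.21503
Perpetuity value at year 6: 7,390.00 / 0.091 = 81208.79121
PV of perpetuity: 81208.79121 / (1+0.091)^6 = 48156.45870
Total PV = 23123.21503 + 48156.45870 = 71279.67373

71279.67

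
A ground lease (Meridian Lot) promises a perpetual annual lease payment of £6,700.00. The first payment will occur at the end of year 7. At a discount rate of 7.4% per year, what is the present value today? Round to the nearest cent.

£58995.30

Value at end of year 6: C / r = £6,700.00 / 0.074 = £90,540.5405
Discount to today: PV = £90,540.5405 / (1 + 0.074)^6 = £90,540.5405 / 1.534708 = £58,995.30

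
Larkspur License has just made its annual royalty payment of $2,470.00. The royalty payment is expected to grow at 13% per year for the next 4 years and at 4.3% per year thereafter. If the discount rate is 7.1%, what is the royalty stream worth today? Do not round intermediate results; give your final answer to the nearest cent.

D_1 = 2791.10000
D_2 = 3153.94300
D_3 = 3563.95559
D_4 = 4027.26982
Terminal value at year 4: TV = D_4×(1+g_2)/(r−g_2) = 4200.44242/0.028 = 150015.80067
P_0 = D_1/(1+r)^1 + D_2/(1+r)^2 + D_3/(1+r)^3 + D_4/(1+r)^4 + TV/(1+r)^4
    = 2606.06909 + 2749.63406 + 2901.10783 + 3060.92610 + 114019.49705 = 125337.23413

$125337.23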